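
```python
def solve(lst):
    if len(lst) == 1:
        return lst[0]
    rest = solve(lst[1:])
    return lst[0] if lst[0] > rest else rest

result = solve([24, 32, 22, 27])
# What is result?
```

Recursive max over [24, 32, 22, 27] = 32

Answer: 32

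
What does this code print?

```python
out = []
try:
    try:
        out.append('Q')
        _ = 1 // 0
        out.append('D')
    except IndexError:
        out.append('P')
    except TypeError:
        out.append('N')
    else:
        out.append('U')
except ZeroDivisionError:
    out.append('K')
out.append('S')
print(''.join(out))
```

Execution trace: 'Q' (try body) → 'K' (outer except ZeroDivisionError) → 'S' (after the try/except). Output: QKS

Answer: QKS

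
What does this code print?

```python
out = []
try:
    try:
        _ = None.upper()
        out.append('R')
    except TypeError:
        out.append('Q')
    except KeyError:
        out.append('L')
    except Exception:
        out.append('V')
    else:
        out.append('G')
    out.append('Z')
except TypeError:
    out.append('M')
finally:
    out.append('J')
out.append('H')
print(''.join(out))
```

Execution trace: 'V' (inner except Exception) → 'Z' (try body, no exception) → 'J' (finally) → 'H' (after the try/except). Output: VZJH

Answer: VZJH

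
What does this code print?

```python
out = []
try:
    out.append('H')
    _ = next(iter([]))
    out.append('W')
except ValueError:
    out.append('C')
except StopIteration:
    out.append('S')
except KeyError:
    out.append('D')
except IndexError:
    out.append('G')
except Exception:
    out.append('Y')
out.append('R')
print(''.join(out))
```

Execution trace: 'H' (try body) → 'S' (except StopIteration) → 'R' (after the try/except). Output: HSR

Answer: HSR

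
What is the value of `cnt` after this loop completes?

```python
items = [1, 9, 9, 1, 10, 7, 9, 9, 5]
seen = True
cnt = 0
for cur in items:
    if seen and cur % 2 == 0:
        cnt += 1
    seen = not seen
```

Count even values at even positions
`cnt` takes the values: 0 → 1

Answer: 1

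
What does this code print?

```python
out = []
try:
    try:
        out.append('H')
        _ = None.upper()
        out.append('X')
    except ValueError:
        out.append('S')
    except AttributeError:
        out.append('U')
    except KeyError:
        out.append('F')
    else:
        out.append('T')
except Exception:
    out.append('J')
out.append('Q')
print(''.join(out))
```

Execution trace: 'H' (inner try body) → 'U' (inner except AttributeError) → 'Q' (after the try/except). Output: HUQ

Answer: HUQ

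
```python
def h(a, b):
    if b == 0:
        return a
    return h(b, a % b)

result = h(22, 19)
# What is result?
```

h(22, 19) -> h(19, 3) -> h(3, 1) -> h(1, 0) -> 1

Answer: 1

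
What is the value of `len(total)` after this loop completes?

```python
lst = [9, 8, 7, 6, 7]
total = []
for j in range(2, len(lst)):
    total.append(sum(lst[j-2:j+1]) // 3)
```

Number of 3-element averages
`total` takes the values: [] → [8] → [8, 7] → [8, 7, 6]
So `len(total)` = 3

Answer: 3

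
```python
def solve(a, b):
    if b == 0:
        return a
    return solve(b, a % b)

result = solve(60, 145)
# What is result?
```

solve(60, 145) -> solve(145, 60) -> solve(60, 25) -> solve(25, 10) -> solve(10, 5) -> solve(5, 0) -> 5

Answer: 5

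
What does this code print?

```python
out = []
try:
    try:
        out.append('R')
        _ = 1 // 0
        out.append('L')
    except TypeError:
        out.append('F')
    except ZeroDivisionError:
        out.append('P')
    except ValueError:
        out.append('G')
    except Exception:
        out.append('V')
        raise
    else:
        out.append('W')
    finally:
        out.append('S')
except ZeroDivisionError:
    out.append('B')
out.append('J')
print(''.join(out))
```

Execution trace: 'R' (inner try body) → 'P' (inner except ZeroDivisionError) → 'S' (inner finally) → 'J' (after the try/except). Output: RPSJ

Answer: RPSJ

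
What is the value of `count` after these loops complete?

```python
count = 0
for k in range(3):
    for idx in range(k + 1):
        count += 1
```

Triangle: 1 + 2 + ... + 3
`count` takes the values: 0 → 1 → 2 → 3 → 4 → 5 → 6

Answer: 6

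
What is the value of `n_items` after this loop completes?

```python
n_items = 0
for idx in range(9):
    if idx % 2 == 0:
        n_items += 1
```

Count numbers divisible by 2 in range(9)
`n_items` takes the values: 0 → 1 → 2 → 3 → 4 → 5

Answer: 5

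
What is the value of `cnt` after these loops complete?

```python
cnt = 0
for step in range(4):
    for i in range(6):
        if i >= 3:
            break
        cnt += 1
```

Inner breaks at 3, outer runs 4 times
`cnt` takes the values: 0 → 1 → 2 → 3 → 4 → 5 → 6 → 7 → 8 → 9 → 10 → 11 → 12

Answer: 12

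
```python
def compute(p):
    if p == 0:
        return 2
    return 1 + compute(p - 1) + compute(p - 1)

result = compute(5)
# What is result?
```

compute(p) = 1 + 2·compute(p-1), compute(0)=2. Closed form: (2+1)·2^5 - 1 = 95.

Answer: 95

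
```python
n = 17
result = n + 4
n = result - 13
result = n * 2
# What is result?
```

Trace:
`n = 17` → n = 17
`result = n + 4` → result = 21
`n = result - 13` → n = 8
`result = n * 2` → result = 16
So result = 16

Answer: 16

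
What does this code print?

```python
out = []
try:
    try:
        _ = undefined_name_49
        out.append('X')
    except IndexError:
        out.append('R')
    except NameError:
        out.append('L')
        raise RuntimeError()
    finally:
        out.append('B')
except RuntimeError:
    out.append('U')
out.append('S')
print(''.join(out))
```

Execution trace: 'L' (inner except NameError) → 'B' (inner finally) → 'U' (outer except RuntimeError) → 'S' (after the try/except). Output: LBUS

Answer: LBUS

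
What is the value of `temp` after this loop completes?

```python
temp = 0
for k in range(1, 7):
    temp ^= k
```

XOR of 1 to 6
`temp` takes the values: 0 → 1 → 3 → 0 → 4 → 1 → 7

Answer: 7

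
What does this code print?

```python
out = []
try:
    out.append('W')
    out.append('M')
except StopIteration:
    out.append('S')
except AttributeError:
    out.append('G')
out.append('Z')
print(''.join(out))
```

Execution trace: 'W' (try body) → 'M' (try body, no exception) → 'Z' (after the try/except). Output: WMZ

Answer: WMZ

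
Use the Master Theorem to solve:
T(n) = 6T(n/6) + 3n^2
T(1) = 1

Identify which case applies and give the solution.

a=6, b=6, f(n)=3n^2. log_6(6) = 1. Since c=2 > 1 and the regularity condition holds (6(n/6)^2 = (6/6^2)n^2 with 6/6^2 < 1), Case 3 applies: T(n) = Θ(f(n)) = O(n^2).

Answer: O(n^2) - Case 3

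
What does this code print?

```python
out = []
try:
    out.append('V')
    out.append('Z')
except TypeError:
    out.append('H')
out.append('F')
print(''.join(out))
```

Execution trace: 'V' (try body) → 'Z' (try body, no exception) → 'F' (after the try/except). Output: VZF

Answer: VZF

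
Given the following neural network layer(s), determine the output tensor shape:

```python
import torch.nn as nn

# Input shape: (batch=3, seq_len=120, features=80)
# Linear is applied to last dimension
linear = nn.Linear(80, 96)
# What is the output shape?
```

Input: (3, 120, 80) -> Output: (3, 120, 96)

Answer: (3, 120, 96)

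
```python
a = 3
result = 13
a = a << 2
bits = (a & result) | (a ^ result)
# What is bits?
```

Trace:
`a = 3` → a = 3
`result = 13` → result = 13
`a = a << 2` → a = 12
`bits = (a & result) | (a ^ result)` → bits = 13
So bits = 13

Answer: 13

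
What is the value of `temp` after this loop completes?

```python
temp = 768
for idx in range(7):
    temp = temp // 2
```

Halve 7 times: 768 // 2^7 = 6
`temp` takes the values: 768 → 384 → 192 → 96 → 48 → 24 → 12 → 6

Answer: 6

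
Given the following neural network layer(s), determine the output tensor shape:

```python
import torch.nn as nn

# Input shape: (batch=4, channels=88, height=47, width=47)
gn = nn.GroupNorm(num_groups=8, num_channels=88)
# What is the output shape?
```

Input: (4, 88, 47, 47) -> Output: (4, 88, 47, 47)

Answer: (4, 88, 47, 47)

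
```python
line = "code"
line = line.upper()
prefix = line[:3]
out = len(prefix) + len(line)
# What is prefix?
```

Trace:
`line = "code"` → line = 'code'
`line = line.upper()` → line = 'CODE'
`prefix = line[:3]` → prefix = 'COD'
`out = len(prefix) + len(line)` → out = 7
So prefix = 'COD'

Answer: 'COD'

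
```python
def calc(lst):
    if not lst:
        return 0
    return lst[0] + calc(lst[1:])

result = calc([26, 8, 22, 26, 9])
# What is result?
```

26 + 8 + 22 + 26 + 9 + 0 = 91

Answer: 91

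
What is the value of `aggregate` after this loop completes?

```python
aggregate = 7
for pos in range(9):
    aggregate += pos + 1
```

Start at 7, add 1 to 9 = 52
`aggregate` takes the values: 7 → 8 → 10 → 13 → 17 → 22 → 28 → 35 → 43 → 52

Answer: 52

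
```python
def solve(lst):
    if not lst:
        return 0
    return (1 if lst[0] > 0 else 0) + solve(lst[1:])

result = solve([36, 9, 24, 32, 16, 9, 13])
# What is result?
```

Count of positive elements in [36, 9, 24, 32, 16, 9, 13] = 7

Answer: 7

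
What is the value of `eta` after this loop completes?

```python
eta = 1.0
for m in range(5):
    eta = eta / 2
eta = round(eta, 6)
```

Halving LR 5 times: 1 / 2^5
`eta` takes the values: 1.0 → 0.5 → 0.25 → 0.125 → 0.0625 → 0.03125

Answer: 0.03125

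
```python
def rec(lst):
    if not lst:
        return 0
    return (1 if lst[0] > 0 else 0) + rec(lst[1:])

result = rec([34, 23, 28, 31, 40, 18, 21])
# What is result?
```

Count of positive elements in [34, 23, 28, 31, 40, 18, 21] = 7

Answer: 7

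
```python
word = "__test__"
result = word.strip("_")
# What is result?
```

Trace:
`word = "__test__"` → word = '__test__'
`result = word.strip("_")` → result = 'test'
So result = 'test'

Answer: 'test'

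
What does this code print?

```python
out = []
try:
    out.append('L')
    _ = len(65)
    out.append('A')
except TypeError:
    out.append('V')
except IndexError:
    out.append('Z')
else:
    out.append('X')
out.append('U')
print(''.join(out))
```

Execution trace: 'L' (try body) → 'V' (except TypeError) → 'U' (after the try/except). Output: LVU

Answer: LVU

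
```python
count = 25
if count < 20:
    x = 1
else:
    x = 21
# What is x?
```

Trace:
`count = 25` → count = 25
`if count < 20: ...` → count < 20 is False, take else branch → x = 21
So x = 21

Answer: 21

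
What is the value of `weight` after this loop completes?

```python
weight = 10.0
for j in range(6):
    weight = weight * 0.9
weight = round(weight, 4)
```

Exponential decay: 10.0 * 0.9^6
`weight` takes the values: 10.0 → 9.0 → 8.1 → 7.29 → 6.561 → 5.9049 → 5.31441 → 5.3144

Answer: 5.3144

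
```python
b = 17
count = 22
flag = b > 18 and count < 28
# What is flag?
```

Trace:
`b = 17` → b = 17
`count = 22` → count = 22
`flag = b > 18 and count < 28` → flag = False
So flag = False

Answer: False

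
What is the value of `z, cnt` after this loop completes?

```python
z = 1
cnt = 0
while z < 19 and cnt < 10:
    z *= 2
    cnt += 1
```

Double until >= 19 or 10 iterations
`z, cnt` takes the values: (1, 0) → (2, 0) → (2, 1) → (4, 1) → (4, 2) → (8, 2) → (8, 3) → (16, 3) → (16, 4) → (32, 4) → (32, 5)

Answer: 32, 5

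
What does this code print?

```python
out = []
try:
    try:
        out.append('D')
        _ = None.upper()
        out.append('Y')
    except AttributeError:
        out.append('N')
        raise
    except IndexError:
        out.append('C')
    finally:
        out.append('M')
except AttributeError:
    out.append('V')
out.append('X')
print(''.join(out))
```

Execution trace: 'D' (inner try body) → 'N' (inner except AttributeError) → 'M' (inner finally) → 'V' (outer except AttributeError) → 'X' (after the try/except). Output: DNMVX

Answer: DNMVX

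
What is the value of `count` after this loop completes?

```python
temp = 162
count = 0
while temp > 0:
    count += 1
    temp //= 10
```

Count digits by repeated division by 10
`count` takes the values: 0 → 1 → 2 → 3

Answer: 3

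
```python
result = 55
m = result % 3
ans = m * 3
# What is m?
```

Trace:
`result = 55` → result = 55
`m = result % 3` → m = 1
`ans = m * 3` → ans = 3
So m = 1

Answer: 1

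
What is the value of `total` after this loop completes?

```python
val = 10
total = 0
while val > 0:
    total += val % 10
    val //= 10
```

Sum digits of 10
`total` takes the values: 0 → 1

Answer: 1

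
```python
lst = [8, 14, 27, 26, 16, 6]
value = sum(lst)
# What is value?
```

Trace:
`lst = [8, 14, 27, 26, 16, 6]` → lst = [8, 14, 27, 26, 16, 6]
`value = sum(lst)` → value = 97
So value = 97

Answer: 97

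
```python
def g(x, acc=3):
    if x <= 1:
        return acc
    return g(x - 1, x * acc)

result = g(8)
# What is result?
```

Accumulator trace (n, acc): (8, 3) -> (7, 24) -> (6, 168) -> (5, 1008) -> (4, 5040) -> (3, 20160) -> (2, 60480) -> (1, 120960) -> return 120960

Answer: 120960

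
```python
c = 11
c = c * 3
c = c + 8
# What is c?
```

Trace:
`c = 11` → c = 11
`c = c * 3` → c = 33
`c = c + 8` → c = 41
So c = 41

Answer: 41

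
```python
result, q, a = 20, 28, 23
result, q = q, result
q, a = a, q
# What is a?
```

Trace:
`result, q, a = 20, 28, 23` → result = 20; q = 28; a = 23
`result, q = q, result` → result = 28; q = 20
`q, a = a, q` → q = 23; a = 20
So a = 20

Answer: 20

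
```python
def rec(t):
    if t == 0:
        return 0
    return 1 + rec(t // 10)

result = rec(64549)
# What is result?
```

Count of digits of 64549: 5

Answer: 5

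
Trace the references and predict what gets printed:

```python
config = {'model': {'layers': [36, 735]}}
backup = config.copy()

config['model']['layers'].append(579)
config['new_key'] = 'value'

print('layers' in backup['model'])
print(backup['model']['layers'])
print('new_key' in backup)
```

Key concept: shallow copy gotcha with nested dict.
Step by step:
`config = {'model': {'layers': [36, 735]}}` → config = {'model': {'layers': [36, 735]}}
`backup = config.copy()` → backup = {'model': {'layers': [36, 735]}}
`config['model']['layers'].append(579)` → config = {'model': {'layers': [36, 735, 579]}}; backup = {'model': {'layers': [36, 735, 579]}}
`config['new_key'] = 'value'` → config = {'model': {'layers': [36, 735, 579]}, 'new_key': 'value'}
`print('layers' in backup['model'])` → prints True
`print(backup['model']['layers'])` → prints [36, 735, 579]
`print('new_key' in backup)` → prints False

Answer:
True
[36, 735, 579]
False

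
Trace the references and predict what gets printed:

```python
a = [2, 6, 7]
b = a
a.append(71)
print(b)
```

Key concept: basic list aliasing.
Step by step:
`a = [2, 6, 7]` → a = [2, 6, 7]
`b = a` → b = [2, 6, 7] (same object as a)
`a.append(71)` → a = [2, 6, 7, 71] (same object as b); b = [2, 6, 7, 71] (same object as a)
`print(b)` → prints [2, 6, 7, 71]

Answer: [2, 6, 7, 71]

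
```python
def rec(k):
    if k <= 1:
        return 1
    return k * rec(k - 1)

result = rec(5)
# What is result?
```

rec(5) = 5 * 4 * 3 * 2 * 1 = 120

Answer: 120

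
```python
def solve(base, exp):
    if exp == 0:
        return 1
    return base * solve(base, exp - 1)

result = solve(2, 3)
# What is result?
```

solve(2, 3) = 2 * 2 * 2 = 8

Answer: 8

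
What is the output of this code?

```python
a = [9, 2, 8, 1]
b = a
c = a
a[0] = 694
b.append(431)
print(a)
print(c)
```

Key concept: multiple aliases.
Step by step:
`a = [9, 2, 8, 1]` → a = [9, 2, 8, 1]
`b = a` → b = [9, 2, 8, 1] (same object as a)
`c = a` → c = [9, 2, 8, 1] (same object as a, b)
`a[0] = 694` → a = [694, 2, 8, 1] (same object as b, c); b = [694, 2, 8, 1] (same object as a, c); c = [694, 2, 8, 1] (same object as a, b)
`b.append(431)` → a = [694, 2, 8, 1, 431] (same object as b, c); b = [694, 2, 8, 1, 431] (same object as a, c); c = [694, 2, 8, 1, 431] (same object as a, b)
`print(a)` → prints [694, 2, 8, 1, 431]
`print(c)` → prints [694, 2, 8, 1, 431]

Answer:
[694, 2, 8, 1, 431]
[694, 2, 8, 1, 431]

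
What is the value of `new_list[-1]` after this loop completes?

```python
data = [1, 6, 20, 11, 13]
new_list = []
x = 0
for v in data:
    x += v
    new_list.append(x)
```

Cumulative sum ends at 51
`new_list` takes the values: [] → [1] → [1, 7] → [1, 7, 27] → [1, 7, 27, 38] → [1, 7, 27, 38, 51]
So `new_list[-1]` = 51

Answer: 51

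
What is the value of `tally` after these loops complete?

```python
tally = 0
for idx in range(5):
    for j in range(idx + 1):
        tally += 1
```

Triangle: 1 + 2 + ... + 5
`tally` takes the values: 0 → 1 → 2 → 3 → 4 → 5 → 6 → 7 → 8 → 9 → 10 → 11 → 12 → 13 → 14 → 15

Answer: 15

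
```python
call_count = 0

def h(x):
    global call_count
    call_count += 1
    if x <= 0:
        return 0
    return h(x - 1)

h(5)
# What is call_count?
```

Linear recursion stepping by 1: 6 calls from x=5 down to ≤0.

Answer: 6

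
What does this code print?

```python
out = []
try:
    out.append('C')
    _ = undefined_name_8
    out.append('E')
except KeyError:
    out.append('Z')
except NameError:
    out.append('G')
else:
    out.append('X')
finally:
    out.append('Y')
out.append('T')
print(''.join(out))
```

Execution trace: 'C' (try body) → 'G' (except NameError) → 'Y' (finally) → 'T' (after the try/except). Output: CGYT

Answer: CGYT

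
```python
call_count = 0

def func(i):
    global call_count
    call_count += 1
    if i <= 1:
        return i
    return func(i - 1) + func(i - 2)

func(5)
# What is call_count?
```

Calls(i) = 1 + Calls(i-1) + Calls(i-2); Calls(0)=Calls(1)=1. For i=5 this gives 15.

Answer: 15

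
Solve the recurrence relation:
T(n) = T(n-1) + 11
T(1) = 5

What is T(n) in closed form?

Unrolling: T(n) = T(1) + 11·(n-1) = 5 + 11(n-1) = 11n - 6.

Answer: T(n) = 11n - 6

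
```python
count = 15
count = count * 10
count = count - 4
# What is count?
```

Trace:
`count = 15` → count = 15
`count = count * 10` → count = 150
`count = count - 4` → count = 146
So count = 146

Answer: 146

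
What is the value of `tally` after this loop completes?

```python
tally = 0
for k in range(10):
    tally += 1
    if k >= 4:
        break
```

Loop breaks when k reaches 4, tally is 5
`tally` takes the values: 0 → 1 → 2 → 3 → 4 → 5

Answer: 5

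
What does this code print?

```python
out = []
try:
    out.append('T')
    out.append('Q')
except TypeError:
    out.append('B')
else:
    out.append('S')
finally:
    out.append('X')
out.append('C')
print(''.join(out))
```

Execution trace: 'T' (try body) → 'Q' (try body, no exception) → 'S' (else) → 'X' (finally) → 'C' (after the try/except). Output: TQSXC

Answer: TQSXC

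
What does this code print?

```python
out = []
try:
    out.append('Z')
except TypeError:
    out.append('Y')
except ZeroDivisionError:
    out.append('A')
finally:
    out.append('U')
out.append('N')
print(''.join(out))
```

Execution trace: 'Z' (try body, no exception) → 'U' (finally) → 'N' (after the try/except). Output: ZUN

Answer: ZUN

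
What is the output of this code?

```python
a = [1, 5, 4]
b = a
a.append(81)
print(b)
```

Key concept: basic list aliasing.
Step by step:
`a = [1, 5, 4]` → a = [1, 5, 4]
`b = a` → b = [1, 5, 4] (same object as a)
`a.append(81)` → a = [1, 5, 4, 81] (same object as b); b = [1, 5, 4, 81] (same object as a)
`print(b)` → prints [1, 5, 4, 81]

Answer: [1, 5, 4, 81]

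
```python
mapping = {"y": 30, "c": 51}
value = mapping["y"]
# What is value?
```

Trace:
`mapping = {"y": 30, "c": 51}` → mapping = {'y': 30, 'c': 51}
`value = mapping["y"]` → value = 30
So value = 30

Answer: 30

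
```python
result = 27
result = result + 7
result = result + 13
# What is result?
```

Trace:
`result = 27` → result = 27
`result = result + 7` → result = 34
`result = result + 13` → result = 47
So result = 47

Answer: 47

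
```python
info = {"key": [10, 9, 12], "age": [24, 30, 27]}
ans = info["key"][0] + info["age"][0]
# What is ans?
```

Trace:
`info = {"key": [10, 9, 12], "age": [24, 30, 27]}` → info = {'key': [10, 9, 12], 'age': [24, 30, 27]}
`ans = info["key"][0] + info["age"][0]` → ans = 34
So ans = 34

Answer: 34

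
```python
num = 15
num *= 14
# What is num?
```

Trace:
`num = 15` → num = 15
`num *= 14` → num = 210
So num = 210

Answer: 210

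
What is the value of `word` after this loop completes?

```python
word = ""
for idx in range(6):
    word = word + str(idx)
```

Concatenate digits 0 to 5
`word` takes the values: "" → "0" → "01" → "012" → "0123" → "01234" → "012345"

Answer: "012345"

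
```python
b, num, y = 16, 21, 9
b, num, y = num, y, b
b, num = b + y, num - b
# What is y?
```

Trace:
`b, num, y = 16, 21, 9` → b = 16; num = 21; y = 9
`b, num, y = num, y, b` → b = 21; num = 9; y = 16
`b, num = b + y, num - b` → b = 37; num = -12
So y = 16

Answer: 16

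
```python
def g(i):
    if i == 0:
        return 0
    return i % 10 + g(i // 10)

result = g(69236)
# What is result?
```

Sum of digits of 69236: 6 + 3 + 2 + 9 + 6 = 26

Answer: 26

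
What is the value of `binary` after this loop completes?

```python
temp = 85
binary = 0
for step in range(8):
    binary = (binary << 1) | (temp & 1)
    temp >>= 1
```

Reverse lowest 8 bits of 85
`binary` takes the values: 0 → 1 → 2 → 5 → 10 → 21 → 42 → 85 → 170

Answer: 170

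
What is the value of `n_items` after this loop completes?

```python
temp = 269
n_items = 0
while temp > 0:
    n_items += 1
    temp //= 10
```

Count digits by repeated division by 10
`n_items` takes the values: 0 → 1 → 2 → 3

Answer: 3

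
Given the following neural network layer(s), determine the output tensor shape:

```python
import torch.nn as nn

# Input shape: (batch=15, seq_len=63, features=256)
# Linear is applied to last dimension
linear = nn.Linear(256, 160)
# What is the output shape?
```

Input: (15, 63, 256) -> Output: (15, 63, 160)

Answer: (15, 63, 160)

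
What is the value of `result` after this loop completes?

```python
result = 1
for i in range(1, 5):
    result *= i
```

4! = 24
`result` takes the values: 1 → 2 → 6 → 24

Answer: 24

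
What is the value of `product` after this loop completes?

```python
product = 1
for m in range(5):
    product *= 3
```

3^5 = 243
`product` takes the values: 1 → 3 → 9 → 27 → 81 → 243

Answer: 243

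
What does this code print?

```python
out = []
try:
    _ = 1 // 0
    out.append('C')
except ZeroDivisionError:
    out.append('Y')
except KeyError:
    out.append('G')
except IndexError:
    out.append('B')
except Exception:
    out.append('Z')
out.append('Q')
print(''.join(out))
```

Execution trace: 'Y' (except ZeroDivisionError) → 'Q' (after the try/except). Output: YQ

Answer: YQ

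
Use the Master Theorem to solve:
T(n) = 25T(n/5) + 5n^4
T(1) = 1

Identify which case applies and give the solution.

a=25, b=5, f(n)=5n^4. log_5(25) = 2. Since c=4 > 2 and the regularity condition holds (25(n/5)^4 = (25/5^4)n^4 with 25/5^4 < 1), Case 3 applies: T(n) = Θ(f(n)) = O(n^4).

Answer: O(n^4) - Case 3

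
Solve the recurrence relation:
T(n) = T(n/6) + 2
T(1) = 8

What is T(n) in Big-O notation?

Each step divides n by 6 and adds 2. After log_6(n) steps we reach T(1)=8. So T(n) = 2·log_6(n) + 8 = O(log n).

Answer: O(log n)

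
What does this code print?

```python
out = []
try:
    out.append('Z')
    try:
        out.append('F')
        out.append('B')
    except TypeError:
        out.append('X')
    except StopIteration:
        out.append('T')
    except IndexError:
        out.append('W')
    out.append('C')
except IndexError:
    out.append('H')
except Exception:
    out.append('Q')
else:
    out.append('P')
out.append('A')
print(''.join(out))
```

Execution trace: 'Z' (try body) → 'F' (inner try body) → 'B' (inner try body, no exception) → 'C' (try body, no exception) → 'P' (else) → 'A' (after the try/except). Output: ZFBCPA

Answer: ZFBCPA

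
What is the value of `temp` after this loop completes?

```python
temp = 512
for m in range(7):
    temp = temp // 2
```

Halve 7 times: 512 // 2^7 = 4
`temp` takes the values: 512 → 256 → 128 → 64 → 32 → 16 → 8 → 4

Answer: 4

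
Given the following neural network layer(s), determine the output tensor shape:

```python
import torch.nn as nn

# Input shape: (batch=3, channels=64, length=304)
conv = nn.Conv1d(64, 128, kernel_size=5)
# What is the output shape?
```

Input: (3, 64, 304) -> Output: (3, 128, 300)

Answer: (3, 128, 300)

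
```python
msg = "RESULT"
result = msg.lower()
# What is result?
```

Trace:
`msg = "RESULT"` → msg = 'RESULT'
`result = msg.lower()` → result = 'result'
So result = 'result'

Answer: 'result'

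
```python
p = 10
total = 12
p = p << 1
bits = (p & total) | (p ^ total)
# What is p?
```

Trace:
`p = 10` → p = 10
`total = 12` → total = 12
`p = p << 1` → p = 20
`bits = (p & total) | (p ^ total)` → bits = 28
So p = 20

Answer: 20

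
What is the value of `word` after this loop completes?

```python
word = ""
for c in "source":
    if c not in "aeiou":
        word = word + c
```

Remove vowels from 'source'
`word` takes the values: "" → "s" → "sr" → "src"

Answer: "src"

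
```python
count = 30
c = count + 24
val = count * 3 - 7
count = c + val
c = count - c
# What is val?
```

Trace:
`count = 30` → count = 30
`c = count + 24` → c = 54
`val = count * 3 - 7` → val = 83
`count = c + val` → count = 137
`c = count - c` → c = 83
So val = 83

Answer: 83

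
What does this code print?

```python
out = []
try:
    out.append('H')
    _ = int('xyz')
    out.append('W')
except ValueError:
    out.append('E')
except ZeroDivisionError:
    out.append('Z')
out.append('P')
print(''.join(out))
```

Execution trace: 'H' (try body) → 'E' (except ValueError) → 'P' (after the try/except). Output: HEP

Answer: HEP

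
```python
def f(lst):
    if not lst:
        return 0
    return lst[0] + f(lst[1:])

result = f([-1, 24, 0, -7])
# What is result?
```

(-1) + 24 + 0 + (-7) + 0 = 16

Answer: 16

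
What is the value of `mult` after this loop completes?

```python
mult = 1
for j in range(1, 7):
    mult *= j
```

6! = 720
`mult` takes the values: 1 → 2 → 6 → 24 → 120 → 720

Answer: 720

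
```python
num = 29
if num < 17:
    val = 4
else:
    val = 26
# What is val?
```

Trace:
`num = 29` → num = 29
`if num < 17: ...` → num < 17 is False, take else branch → val = 26
So val = 26

Answer: 26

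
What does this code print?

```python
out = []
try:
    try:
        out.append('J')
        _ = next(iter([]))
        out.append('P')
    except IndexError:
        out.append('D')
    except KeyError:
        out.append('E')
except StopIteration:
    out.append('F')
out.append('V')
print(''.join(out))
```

Execution trace: 'J' (inner try body) → 'F' (outer except StopIteration) → 'V' (after the try/except). Output: JFV

Answer: JFV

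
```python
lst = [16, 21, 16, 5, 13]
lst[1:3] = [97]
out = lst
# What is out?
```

Trace:
`lst = [16, 21, 16, 5, 13]` → lst = [16, 21, 16, 5, 13]
`lst[1:3] = [97]` → lst = [16, 97, 5, 13]
`out = lst` → out = [16, 97, 5, 13]
So out = [16, 97, 5, 13]

Answer: [16, 97, 5, 13]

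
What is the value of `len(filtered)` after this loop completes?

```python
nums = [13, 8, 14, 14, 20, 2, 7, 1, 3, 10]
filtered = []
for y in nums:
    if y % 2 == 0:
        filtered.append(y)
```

Count even numbers in [13, 8, 14, 14, 20, 2, 7, 1, 3, 10]
`filtered` takes the values: [] → [8] → [8, 14] → [8, 14, 14] → [8, 14, 14, 20] → [8, 14, 14, 20, 2] → [8, 14, 14, 20, 2, 10]
So `len(filtered)` = 6

Answer: 6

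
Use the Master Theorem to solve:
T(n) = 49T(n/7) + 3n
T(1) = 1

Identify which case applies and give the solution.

a=49, b=7, f(n)=3n. log_7(49) = 2. Since c=1 < 2, Case 1 applies: T(n) = Θ(n^log_b(a)) = O(n^2).

Answer: O(n^2) - Case 1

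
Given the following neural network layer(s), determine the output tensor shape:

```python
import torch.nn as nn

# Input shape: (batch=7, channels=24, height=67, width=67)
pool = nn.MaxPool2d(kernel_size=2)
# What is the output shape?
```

Input: (7, 24, 67, 67) -> Output: (7, 24, 33, 33)

Answer: (7, 24, 33, 33)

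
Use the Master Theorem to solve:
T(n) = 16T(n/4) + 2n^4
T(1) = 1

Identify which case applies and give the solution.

a=16, b=4, f(n)=2n^4. log_4(16) = 2. Since c=4 > 2 and the regularity condition holds (16(n/4)^4 = (16/4^4)n^4 with 16/4^4 < 1), Case 3 applies: T(n) = Θ(f(n)) = O(n^4).

Answer: O(n^4) - Case 3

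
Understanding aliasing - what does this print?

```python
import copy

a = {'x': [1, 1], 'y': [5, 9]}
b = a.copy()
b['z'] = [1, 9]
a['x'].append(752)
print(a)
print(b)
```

Key concept: shallow copy of dict with mutable values.
Step by step:
`a = {'x': [1, 1], 'y': [5, 9]}` → a = {'x': [1, 1], 'y': [5, 9]}
`b = a.copy()` → b = {'x': [1, 1], 'y': [5, 9]}
`b['z'] = [1, 9]` → b = {'x': [1, 1], 'y': [5, 9], 'z': [1, 9]}
`a['x'].append(752)` → a = {'x': [1, 1, 752], 'y': [5, 9]}; b = {'x': [1, 1, 752], 'y': [5, 9], 'z': [1, 9]}
`print(a)` → prints {'x': [1, 1, 752], 'y': [5, 9]}
`print(b)` → prints {'x': [1, 1, 752], 'y': [5, 9], 'z': [1, 9]}

Answer:
{'x': [1, 1, 752], 'y': [5, 9]}
{'x': [1, 1, 752], 'y': [5, 9], 'z': [1, 9]}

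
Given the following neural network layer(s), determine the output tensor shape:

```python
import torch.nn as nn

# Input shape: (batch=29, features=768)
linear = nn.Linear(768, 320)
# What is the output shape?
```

Input: (29, 768) -> Output: (29, 320)

Answer: (29, 320)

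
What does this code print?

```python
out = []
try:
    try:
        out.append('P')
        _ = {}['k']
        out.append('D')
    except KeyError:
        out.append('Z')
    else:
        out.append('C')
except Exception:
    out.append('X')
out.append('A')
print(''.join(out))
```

Execution trace: 'P' (inner try body) → 'Z' (inner except KeyError) → 'A' (after the try/except). Output: PZA

Answer: PZA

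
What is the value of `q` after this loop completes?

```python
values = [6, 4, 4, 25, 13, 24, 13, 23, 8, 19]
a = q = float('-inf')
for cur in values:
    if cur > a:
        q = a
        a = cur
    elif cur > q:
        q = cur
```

Second largest (with repeats) in [6, 4, 4, 25, 13, 24, 13, 23, 8, 19]
`q` takes the values: -inf → 4 → 6 → 13 → 24

Answer: 24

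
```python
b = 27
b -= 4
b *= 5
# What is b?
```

Trace:
`b = 27` → b = 27
`b -= 4` → b = 23
`b *= 5` → b = 115
So b = 115

Answer: 115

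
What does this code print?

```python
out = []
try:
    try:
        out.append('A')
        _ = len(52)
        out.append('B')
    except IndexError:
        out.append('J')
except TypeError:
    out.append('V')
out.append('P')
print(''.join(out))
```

Execution trace: 'A' (inner try body) → 'V' (outer except TypeError) → 'P' (after the try/except). Output: AVP

Answer: AVP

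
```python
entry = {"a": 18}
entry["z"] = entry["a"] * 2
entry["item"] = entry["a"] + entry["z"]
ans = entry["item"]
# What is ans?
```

Trace:
`entry = {"a": 18}` → entry = {'a': 18}
`entry["z"] = entry["a"] * 2` → entry = {'a': 18, 'z': 36}
`entry["item"] = entry["a"] + entry["z"]` → entry = {'a': 18, 'z': 36, 'item': 54}
`ans = entry["item"]` → ans = 54
So ans = 54

Answer: 54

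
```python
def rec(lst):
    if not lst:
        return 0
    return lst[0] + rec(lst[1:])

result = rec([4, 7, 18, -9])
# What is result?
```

4 + 7 + 18 + (-9) + 0 = 20

Answer: 20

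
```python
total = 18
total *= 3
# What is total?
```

Trace:
`total = 18` → total = 18
`total *= 3` → total = 54
So total = 54

Answer: 54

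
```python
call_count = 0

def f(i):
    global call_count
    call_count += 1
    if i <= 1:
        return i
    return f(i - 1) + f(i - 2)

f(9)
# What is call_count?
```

Calls(i) = 1 + Calls(i-1) + Calls(i-2); Calls(0)=Calls(1)=1. For i=9 this gives 109.

Answer: 109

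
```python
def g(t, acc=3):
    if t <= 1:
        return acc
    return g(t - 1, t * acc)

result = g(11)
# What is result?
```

Accumulator trace (n, acc): (11, 3) -> (10, 33) -> (9, 330) -> (8, 2970) -> (7, 23760) -> (6, 166320) -> (5, 997920) -> (4, 4989600) -> (3, 19958400) -> (2, 59875200) -> (1, 119750400) -> return 119750400

Answer: 119750400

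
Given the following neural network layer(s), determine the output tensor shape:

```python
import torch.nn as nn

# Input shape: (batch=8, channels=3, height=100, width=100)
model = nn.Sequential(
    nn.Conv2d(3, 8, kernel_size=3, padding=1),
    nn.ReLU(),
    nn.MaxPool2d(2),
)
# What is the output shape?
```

Input: (8, 3, 100, 100) -> after Conv2d: (8, 8, 100, 100) -> after ReLU: (8, 8, 100, 100) -> Output: (8, 8, 50, 50)

Answer: (8, 8, 50, 50)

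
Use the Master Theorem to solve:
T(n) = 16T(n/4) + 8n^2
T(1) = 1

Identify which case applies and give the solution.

a=16, b=4, f(n)=8n^2. log_4(16) = 2. Since c=2 = 2, Case 2 applies: T(n) = Θ(n^log_b(a) · log n) = O(n^2 log n).

Answer: O(n^2 log n) - Case 2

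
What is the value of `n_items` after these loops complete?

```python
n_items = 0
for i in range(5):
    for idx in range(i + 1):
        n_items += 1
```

Triangle: 1 + 2 + ... + 5
`n_items` takes the values: 0 → 1 → 2 → 3 → 4 → 5 → 6 → 7 → 8 → 9 → 10 → 11 → 12 → 13 → 14 → 15

Answer: 15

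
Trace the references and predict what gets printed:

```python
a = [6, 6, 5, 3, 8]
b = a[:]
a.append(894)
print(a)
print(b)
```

Key concept: slice [:] creates copy.
Step by step:
`a = [6, 6, 5, 3, 8]` → a = [6, 6, 5, 3, 8]
`b = a[:]` → b = [6, 6, 5, 3, 8]
`a.append(894)` → a = [6, 6, 5, 3, 8, 894]
`print(a)` → prints [6, 6, 5, 3, 8, 894]
`print(b)` → prints [6, 6, 5, 3, 8]

Answer:
[6, 6, 5, 3, 8, 894]
[6, 6, 5, 3, 8]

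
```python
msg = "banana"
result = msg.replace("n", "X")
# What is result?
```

Trace:
`msg = "banana"` → msg = 'banana'
`result = msg.replace("n", "X")` → result = 'baXaXa'
So result = 'baXaXa'

Answer: 'baXaXa'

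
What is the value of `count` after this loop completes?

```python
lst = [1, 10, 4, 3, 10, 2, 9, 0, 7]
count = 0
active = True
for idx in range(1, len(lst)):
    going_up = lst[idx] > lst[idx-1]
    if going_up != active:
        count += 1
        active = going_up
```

Count direction changes in [1, 10, 4, 3, 10, 2, 9, 0, 7]
`count` takes the values: 0 → 1 → 2 → 3 → 4 → 5 → 6

Answer: 6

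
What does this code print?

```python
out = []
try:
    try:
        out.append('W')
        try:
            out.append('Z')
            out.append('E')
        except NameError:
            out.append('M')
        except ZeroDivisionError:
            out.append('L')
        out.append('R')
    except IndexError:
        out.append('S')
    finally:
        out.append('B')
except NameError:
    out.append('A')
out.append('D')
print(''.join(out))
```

Execution trace: 'W' (try body) → 'Z' (inner try body) → 'E' (inner try body, no exception) → 'R' (try body, no exception) → 'B' (finally) → 'D' (after the try/except). Output: WZERBD

Answer: WZERBD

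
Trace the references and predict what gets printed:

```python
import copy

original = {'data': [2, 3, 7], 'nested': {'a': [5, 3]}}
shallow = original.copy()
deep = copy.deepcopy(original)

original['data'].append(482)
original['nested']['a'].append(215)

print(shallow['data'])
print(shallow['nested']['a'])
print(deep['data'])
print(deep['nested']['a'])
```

Key concept: comparing shallow vs deep copy.
Step by step:
`original = {'data': [2, 3, 7], 'nested': {'a': [5, 3]}}` → original = {'data': [2, 3, 7], 'nested': {'a': [5, 3]}}
`shallow = original.copy()` → shallow = {'data': [2, 3, 7], 'nested': {'a': [5, 3]}}
`deep = copy.deepcopy(original)` → deep = {'data': [2, 3, 7], 'nested': {'a': [5, 3]}}
`original['data'].append(482)` → original = {'data': [2, 3, 7, 482], 'nested': {'a': [5, 3]}}; shallow = {'data': [2, 3, 7, 482], 'nested': {'a': [5, 3]}}
`original['nested']['a'].append(215)` → original = {'data': [2, 3, 7, 482], 'nested': {'a': [5, 3, 215]}}; shallow = {'data': [2, 3, 7, 482], 'nested': {'a': [5, 3, 215]}}
`print(shallow['data'])` → prints [2, 3, 7, 482]
`print(shallow['nested']['a'])` → prints [5, 3, 215]
`print(deep['data'])` → prints [2, 3, 7]
`print(deep['nested']['a'])` → prints [5, 3]

Answer:
[2, 3, 7, 482]
[5, 3, 215]
[2, 3, 7]
[5, 3]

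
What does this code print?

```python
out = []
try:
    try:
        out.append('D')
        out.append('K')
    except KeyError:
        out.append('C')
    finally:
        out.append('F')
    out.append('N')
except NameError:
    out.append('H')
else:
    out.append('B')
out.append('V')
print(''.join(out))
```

Execution trace: 'D' (inner try body) → 'K' (inner try body, no exception) → 'F' (inner finally) → 'N' (try body, no exception) → 'B' (else) → 'V' (after the try/except). Output: DKFNBV

Answer: DKFNBV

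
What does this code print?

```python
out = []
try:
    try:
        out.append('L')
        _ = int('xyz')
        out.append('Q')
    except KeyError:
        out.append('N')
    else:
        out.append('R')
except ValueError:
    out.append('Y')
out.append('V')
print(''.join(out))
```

Execution trace: 'L' (inner try body) → 'Y' (outer except ValueError) → 'V' (after the try/except). Output: LYV

Answer: LYV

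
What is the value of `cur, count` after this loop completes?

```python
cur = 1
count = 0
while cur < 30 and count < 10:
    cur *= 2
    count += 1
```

Double until >= 30 or 10 iterations
`cur, count` takes the values: (1, 0) → (2, 0) → (2, 1) → (4, 1) → (4, 2) → (8, 2) → (8, 3) → (16, 3) → (16, 4) → (32, 4) → (32, 5)

Answer: 32, 5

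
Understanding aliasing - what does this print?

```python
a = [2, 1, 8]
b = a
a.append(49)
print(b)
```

Key concept: basic list aliasing.
Step by step:
`a = [2, 1, 8]` → a = [2, 1, 8]
`b = a` → b = [2, 1, 8] (same object as a)
`a.append(49)` → a = [2, 1, 8, 49] (same object as b); b = [2, 1, 8, 49] (same object as a)
`print(b)` → prints [2, 1, 8, 49]

Answer: [2, 1, 8, 49]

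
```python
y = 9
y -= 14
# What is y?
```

Trace:
`y = 9` → y = 9
`y -= 14` → y = -5
So y = -5

Answer: -5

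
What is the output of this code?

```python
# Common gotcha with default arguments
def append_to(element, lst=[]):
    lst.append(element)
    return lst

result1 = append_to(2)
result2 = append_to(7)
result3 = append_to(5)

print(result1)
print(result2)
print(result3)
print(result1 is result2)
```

Key concept: mutable default argument gotcha.
Step by step:
`result1 = append_to(2)` → result1 = [2]
`result2 = append_to(7)` → result1 = [2, 7] (same object as result2); result2 = [2, 7] (same object as result1)
`result3 = append_to(5)` → result1 = [2, 7, 5] (same object as result2, result3); result2 = [2, 7, 5] (same object as result1, result3); result3 = [2, 7, 5] (same object as result1, result2)
`print(result1)` → prints [2, 7, 5]
`print(result2)` → prints [2, 7, 5]
`print(result3)` → prints [2, 7, 5]
`print(result1 is result2)` → prints True

Answer:
[2, 7, 5]
[2, 7, 5]
[2, 7, 5]
True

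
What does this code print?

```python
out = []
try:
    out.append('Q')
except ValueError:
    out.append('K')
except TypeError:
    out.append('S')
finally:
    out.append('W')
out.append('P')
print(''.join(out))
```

Execution trace: 'Q' (try body, no exception) → 'W' (finally) → 'P' (after the try/except). Output: QWP

Answer: QWP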